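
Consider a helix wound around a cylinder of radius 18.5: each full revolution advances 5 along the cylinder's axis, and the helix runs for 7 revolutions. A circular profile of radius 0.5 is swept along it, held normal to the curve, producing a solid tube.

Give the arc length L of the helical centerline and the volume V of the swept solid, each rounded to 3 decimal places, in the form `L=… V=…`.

2πR = 2π·18.5 = 116.238928
per-turn = √(116.238928² + 5²) = √(13511.4884 + 25) = √13536.4884 = 116.346416
L = 7 × 116.346416 = 814.424909
V = π·0.5² × L = 0.785398 × 814.424909 = 639.647828

L=814.425 V=639.648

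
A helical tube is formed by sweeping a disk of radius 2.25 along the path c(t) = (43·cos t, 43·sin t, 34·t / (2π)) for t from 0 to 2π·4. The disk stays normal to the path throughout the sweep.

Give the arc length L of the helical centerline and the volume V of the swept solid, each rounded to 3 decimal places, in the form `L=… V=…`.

L=1089.232 V=17323.480

2πR = 2π·43 = 270.176968
per-turn = √(270.176968² + 34²) = √(72995.5942 + 1156) = √74151.5942 = 272.307903
L = 4 × 272.307903 = 1089.231613
V = π·2.25² × L = 15.904313 × 1089.231613 = 17323.480292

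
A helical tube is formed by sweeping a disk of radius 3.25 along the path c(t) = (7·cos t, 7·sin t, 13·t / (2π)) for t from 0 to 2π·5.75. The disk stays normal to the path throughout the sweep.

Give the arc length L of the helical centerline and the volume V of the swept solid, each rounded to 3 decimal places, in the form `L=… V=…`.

L=263.714 V=8750.840

2πR = 2π·7 = 43.982297
per-turn = √(43.982297² + 13²) = √(1934.4425 + 169) = √2103.4425 = 45.863302
L = 5.75 × 45.863302 = 263.713986
V = π·3.25² × L = 33.183072 × 263.713986 = 8750.840292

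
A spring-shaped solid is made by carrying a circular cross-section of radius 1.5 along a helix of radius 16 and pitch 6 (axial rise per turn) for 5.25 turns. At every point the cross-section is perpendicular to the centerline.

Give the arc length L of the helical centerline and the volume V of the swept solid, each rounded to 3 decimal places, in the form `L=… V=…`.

L=528.727 V=3737.349

2πR = 2π·16 = 100.530965
per-turn = √(100.530965² + 6²) = √(10106.4749 + 36) = √10142.4749 = 100.709855
L = 5.25 × 100.709855 = 528.726739
V = π·1.5² × L = 7.068583 × 528.726739 = 3737.349088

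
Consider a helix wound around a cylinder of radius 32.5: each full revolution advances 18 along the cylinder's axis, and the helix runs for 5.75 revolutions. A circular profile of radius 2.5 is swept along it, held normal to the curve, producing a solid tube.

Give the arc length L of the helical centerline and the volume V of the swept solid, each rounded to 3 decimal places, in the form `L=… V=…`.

2πR = 2π·32.5 = 204.203522
per-turn = √(204.203522² + 18²) = √(41699.0786 + 324) = √42023.0786 = 204.995314
L = 5.75 × 204.995314 = 1178.723053
V = π·2.5² × L = 19.634954 × 1178.723053 = 23144.173028

L=1178.723 V=23144.173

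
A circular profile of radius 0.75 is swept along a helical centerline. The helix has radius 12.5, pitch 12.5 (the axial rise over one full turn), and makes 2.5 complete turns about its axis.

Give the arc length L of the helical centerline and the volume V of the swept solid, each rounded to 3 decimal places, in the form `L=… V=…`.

L=198.821 V=351.345

2πR = 2π·12.5 = 78.539816
per-turn = √(78.539816² + 12.5²) = √(6168.5028 + 156.25) = √6324.7528 = 79.528314
L = 2.5 × 79.528314 = 198.820785
V = π·0.75² × L = 1.767146 × 198.820785 = 351.345329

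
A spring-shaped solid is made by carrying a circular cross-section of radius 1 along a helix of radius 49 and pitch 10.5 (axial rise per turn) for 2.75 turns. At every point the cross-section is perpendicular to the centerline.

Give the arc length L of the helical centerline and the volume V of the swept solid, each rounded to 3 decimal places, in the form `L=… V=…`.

L=847.151 V=2661.405

2πR = 2π·49 = 307.876080
per-turn = √(307.876080² + 10.5²) = √(94787.6807 + 110.25) = √94897.9307 = 308.055077
L = 2.75 × 308.055077 = 847.151463
V = π·1² × L = 3.141593 × 847.151463 = 2661.404812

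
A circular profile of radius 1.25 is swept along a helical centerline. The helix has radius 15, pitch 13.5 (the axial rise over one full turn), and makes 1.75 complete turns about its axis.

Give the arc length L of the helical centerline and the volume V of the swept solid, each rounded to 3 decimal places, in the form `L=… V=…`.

L=166.617 V=817.879

2πR = 2π·15 = 94.247780
per-turn = √(94.247780² + 13.5²) = √(8882.6440 + 182.25) = √9064.8940 = 95.209737
L = 1.75 × 95.209737 = 166.617039
V = π·1.25² × L = 4.908739 × 166.617039 = 817.879479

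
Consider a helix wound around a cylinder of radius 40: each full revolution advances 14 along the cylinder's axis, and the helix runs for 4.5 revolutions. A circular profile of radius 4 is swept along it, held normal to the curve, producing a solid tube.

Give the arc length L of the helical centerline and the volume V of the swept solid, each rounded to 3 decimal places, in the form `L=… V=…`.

2πR = 2π·40 = 251.327412
per-turn = √(251.327412² + 14²) = √(63165.4682 + 196) = √63361.4682 = 251.717040
L = 4.5 × 251.717040 = 1132.726679
V = π·4² × L = 50.265482 × 1132.726679 = 56937.053036

L=1132.727 V=56937.053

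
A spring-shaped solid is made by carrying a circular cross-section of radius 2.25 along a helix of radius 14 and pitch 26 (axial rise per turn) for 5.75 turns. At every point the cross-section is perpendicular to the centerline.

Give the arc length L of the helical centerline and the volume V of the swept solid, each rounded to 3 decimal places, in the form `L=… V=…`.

2πR = 2π·14 = 87.964594
per-turn = √(87.964594² + 26²) = √(7737.7699 + 676) = √8413.7699 = 91.726604
L = 5.75 × 91.726604 = 527.427972
V = π·2.25² × L = 15.904313 × 527.427972 = 8388.379451

L=527.428 V=8388.379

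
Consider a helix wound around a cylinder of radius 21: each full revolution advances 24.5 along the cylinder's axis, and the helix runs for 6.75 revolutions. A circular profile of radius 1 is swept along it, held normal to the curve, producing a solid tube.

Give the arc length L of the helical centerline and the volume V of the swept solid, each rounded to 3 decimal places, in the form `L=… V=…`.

L=905.865 V=2845.858

2πR = 2π·21 = 131.946891
per-turn = √(131.946891² + 24.5²) = √(17409.9822 + 600.25) = √18010.2322 = 134.202206
L = 6.75 × 134.202206 = 905.864892
V = π·1² × L = 3.141593 × 905.864892 = 2845.858491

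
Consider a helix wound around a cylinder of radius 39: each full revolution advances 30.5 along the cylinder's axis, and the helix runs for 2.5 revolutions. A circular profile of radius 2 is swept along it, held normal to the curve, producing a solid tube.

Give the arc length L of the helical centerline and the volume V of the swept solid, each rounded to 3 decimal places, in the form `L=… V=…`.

L=617.338 V=7757.694

2πR = 2π·39 = 245.044227
per-turn = √(245.044227² + 30.5²) = √(60046.6732 + 930.25) = √60976.9232 = 246.935059
L = 2.5 × 246.935059 = 617.337647
V = π·2² × L = 12.566371 × 617.337647 = 7757.693661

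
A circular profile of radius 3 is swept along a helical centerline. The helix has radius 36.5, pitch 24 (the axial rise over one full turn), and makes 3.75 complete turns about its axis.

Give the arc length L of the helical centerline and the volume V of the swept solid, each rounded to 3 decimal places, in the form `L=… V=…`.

L=864.707 V=24449.026

2πR = 2π·36.5 = 229.336264
per-turn = √(229.336264² + 24²) = √(52595.1219 + 576) = √53171.1219 = 230.588642
L = 3.75 × 230.588642 = 864.707408
V = π·3² × L = 28.274334 × 864.707408 = 24449.025958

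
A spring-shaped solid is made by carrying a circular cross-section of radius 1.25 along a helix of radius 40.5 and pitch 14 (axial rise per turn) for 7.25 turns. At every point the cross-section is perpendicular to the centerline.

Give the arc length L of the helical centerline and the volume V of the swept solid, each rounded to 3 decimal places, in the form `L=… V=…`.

L=1847.690 V=9069.828

2πR = 2π·40.5 = 254.469005
per-turn = √(254.469005² + 14²) = √(64754.4745 + 196) = √64950.4745 = 254.853830
L = 7.25 × 254.853830 = 1847.690265
V = π·1.25² × L = 4.908739 × 1847.690265 = 9069.828378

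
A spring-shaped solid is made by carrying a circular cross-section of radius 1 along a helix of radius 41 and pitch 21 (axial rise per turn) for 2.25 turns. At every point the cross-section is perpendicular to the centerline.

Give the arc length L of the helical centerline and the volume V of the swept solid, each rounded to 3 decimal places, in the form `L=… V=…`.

L=581.547 V=1826.982

2πR = 2π·41 = 257.610598
per-turn = √(257.610598² + 21²) = √(66363.2200 + 441) = √66804.2200 = 258.465123
L = 2.25 × 258.465123 = 581.546528
V = π·1² × L = 3.141593 × 581.546528 = 1826.982299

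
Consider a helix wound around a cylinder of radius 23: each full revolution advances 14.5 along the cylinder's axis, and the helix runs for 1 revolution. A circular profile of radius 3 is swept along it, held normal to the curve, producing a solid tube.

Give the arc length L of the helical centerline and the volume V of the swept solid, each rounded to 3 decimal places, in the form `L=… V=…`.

L=145.239 V=4106.533

2πR = 2π·23 = 144.513262
per-turn = √(144.513262² + 14.5²) = √(20884.0829 + 210.25) = √21094.3329 = 145.238882
L = 1 × 145.238882 = 145.238882
V = π·3² × L = 28.274334 × 145.238882 = 4106.532649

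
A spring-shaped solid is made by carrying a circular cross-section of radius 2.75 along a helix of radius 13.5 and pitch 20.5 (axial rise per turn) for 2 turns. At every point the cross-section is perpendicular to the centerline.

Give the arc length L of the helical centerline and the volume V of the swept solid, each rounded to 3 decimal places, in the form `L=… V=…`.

L=174.530 V=4146.538

2πR = 2π·13.5 = 84.823002
per-turn = √(84.823002² + 20.5²) = √(7194.9416 + 420.25) = √7615.1916 = 87.265065
L = 2 × 87.265065 = 174.530130
V = π·2.75² × L = 23.758294 × 174.530130 = 4146.538228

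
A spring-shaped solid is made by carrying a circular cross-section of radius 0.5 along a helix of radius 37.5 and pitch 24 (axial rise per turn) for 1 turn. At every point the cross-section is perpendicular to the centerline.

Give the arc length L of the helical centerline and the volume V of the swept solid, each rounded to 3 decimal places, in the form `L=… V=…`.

L=236.839 V=186.013

2πR = 2π·37.5 = 235.619449
per-turn = √(235.619449² + 24²) = √(55516.5248 + 576) = √56092.5248 = 236.838605
L = 1 × 236.838605 = 236.838605
V = π·0.5² × L = 0.785398 × 236.838605 = 186.012605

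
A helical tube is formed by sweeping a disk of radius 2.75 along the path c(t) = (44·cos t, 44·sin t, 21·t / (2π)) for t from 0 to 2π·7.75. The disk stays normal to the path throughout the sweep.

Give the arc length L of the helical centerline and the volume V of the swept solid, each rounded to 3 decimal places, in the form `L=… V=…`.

2πR = 2π·44 = 276.460154
per-turn = √(276.460154² + 21²) = √(76430.2165 + 441) = √76871.2165 = 277.256590
L = 7.75 × 277.256590 = 2148.738569
V = π·2.75² × L = 23.758294 × 2148.738569 = 51050.363614

L=2148.739 V=51050.364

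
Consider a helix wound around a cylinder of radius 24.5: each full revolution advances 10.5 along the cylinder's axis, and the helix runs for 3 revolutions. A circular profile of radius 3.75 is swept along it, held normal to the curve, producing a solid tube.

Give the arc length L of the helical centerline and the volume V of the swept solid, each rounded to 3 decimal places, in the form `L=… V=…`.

2πR = 2π·24.5 = 153.938040
per-turn = √(153.938040² + 10.5²) = √(23696.9202 + 110.25) = √23807.1702 = 154.295723
L = 3 × 154.295723 = 462.887169
V = π·3.75² × L = 44.178647 × 462.887169 = 20449.728710

L=462.887 V=20449.729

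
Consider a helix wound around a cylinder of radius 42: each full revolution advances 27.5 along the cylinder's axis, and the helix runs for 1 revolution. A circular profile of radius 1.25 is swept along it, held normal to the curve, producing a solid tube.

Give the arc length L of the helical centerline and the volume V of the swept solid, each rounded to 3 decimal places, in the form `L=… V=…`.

L=265.323 V=1302.400

2πR = 2π·42 = 263.893783
per-turn = √(263.893783² + 27.5²) = √(69639.9287 + 756.25) = √70396.1787 = 265.322782
L = 1 × 265.322782 = 265.322782
V = π·1.25² × L = 4.908739 × 265.322782 = 1302.400161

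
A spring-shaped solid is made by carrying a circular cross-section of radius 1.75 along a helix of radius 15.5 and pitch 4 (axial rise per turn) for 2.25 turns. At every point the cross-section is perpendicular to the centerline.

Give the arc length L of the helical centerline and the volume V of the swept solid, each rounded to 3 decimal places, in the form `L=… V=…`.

2πR = 2π·15.5 = 97.389372
per-turn = √(97.389372² + 4²) = √(9484.6898 + 16) = √9500.6898 = 97.471482
L = 2.25 × 97.471482 = 219.310835
V = π·1.75² × L = 9.621128 × 219.310835 = 2110.017504

L=219.311 V=2110.018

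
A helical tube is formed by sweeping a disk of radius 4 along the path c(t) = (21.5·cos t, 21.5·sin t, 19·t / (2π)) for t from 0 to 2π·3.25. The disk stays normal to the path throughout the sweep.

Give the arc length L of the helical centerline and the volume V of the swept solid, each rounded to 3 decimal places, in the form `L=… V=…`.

L=443.359 V=22285.646

2πR = 2π·21.5 = 135.088484
per-turn = √(135.088484² + 19²) = √(18248.8985 + 361) = √18609.8985 = 136.418102
L = 3.25 × 136.418102 = 443.358831
V = π·4² × L = 50.265482 × 443.358831 = 22285.645558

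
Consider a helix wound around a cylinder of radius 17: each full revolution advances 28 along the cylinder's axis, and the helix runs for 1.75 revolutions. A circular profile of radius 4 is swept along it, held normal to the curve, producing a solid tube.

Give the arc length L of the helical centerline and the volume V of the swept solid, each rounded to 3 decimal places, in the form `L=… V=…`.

L=193.240 V=9713.324

2πR = 2π·17 = 106.814150
per-turn = √(106.814150² + 28²) = √(11409.2627 + 784) = √12193.2627 = 110.423108
L = 1.75 × 110.423108 = 193.240438
V = π·4² × L = 50.265482 × 193.240438 = 9713.323860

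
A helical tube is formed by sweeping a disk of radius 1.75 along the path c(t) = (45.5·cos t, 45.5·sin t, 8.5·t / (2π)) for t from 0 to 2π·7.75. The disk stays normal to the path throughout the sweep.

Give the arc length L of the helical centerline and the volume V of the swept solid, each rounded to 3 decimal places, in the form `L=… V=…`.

L=2216.587 V=21326.069

2πR = 2π·45.5 = 285.884931
per-turn = √(285.884931² + 8.5²) = √(81730.1940 + 72.25) = √81802.4440 = 286.011266
L = 7.75 × 286.011266 = 2216.587308
V = π·1.75² × L = 9.621128 × 2216.587308 = 21326.069112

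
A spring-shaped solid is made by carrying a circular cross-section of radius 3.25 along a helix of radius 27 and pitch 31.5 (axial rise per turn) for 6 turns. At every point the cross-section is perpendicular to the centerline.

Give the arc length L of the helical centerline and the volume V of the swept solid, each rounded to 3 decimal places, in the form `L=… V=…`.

L=1035.274 V=34353.577

2πR = 2π·27 = 169.646003
per-turn = √(169.646003² + 31.5²) = √(28779.7664 + 992.25) = √29772.0164 = 172.545694
L = 6 × 172.545694 = 1035.274163
V = π·3.25² × L = 33.183072 × 1035.274163 = 34353.577493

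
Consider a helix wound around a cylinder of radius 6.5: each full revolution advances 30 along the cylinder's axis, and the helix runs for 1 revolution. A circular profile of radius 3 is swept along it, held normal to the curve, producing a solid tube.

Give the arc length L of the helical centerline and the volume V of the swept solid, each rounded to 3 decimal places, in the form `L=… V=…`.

L=50.675 V=1432.804

2πR = 2π·6.5 = 40.840704
per-turn = √(40.840704² + 30²) = √(1667.9631 + 900) = √2567.9631 = 50.675074
L = 1 × 50.675074 = 50.675074
V = π·3² × L = 28.274334 × 50.675074 = 1432.803967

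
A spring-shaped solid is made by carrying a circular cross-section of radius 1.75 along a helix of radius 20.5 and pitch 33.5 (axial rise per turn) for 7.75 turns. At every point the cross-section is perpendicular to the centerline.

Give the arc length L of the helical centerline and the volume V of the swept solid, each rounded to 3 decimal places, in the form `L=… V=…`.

L=1031.451 V=9923.718

2πR = 2π·20.5 = 128.805299
per-turn = √(128.805299² + 33.5²) = √(16590.8050 + 1122.25) = √17713.0550 = 133.090402
L = 7.75 × 133.090402 = 1031.450612
V = π·1.75² × L = 9.621128 × 1031.450612 = 9923.717854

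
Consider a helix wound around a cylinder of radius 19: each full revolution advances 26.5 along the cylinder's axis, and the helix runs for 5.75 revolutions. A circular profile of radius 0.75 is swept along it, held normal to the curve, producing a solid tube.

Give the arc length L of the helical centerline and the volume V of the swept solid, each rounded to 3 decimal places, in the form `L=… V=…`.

2πR = 2π·19 = 119.380521
per-turn = √(119.380521² + 26.5²) = √(14251.7088 + 702.25) = √14953.9588 = 122.286380
L = 5.75 × 122.286380 = 703.146686
V = π·0.75² × L = 1.767146 × 703.146686 = 1242.562760

L=703.147 V=1242.563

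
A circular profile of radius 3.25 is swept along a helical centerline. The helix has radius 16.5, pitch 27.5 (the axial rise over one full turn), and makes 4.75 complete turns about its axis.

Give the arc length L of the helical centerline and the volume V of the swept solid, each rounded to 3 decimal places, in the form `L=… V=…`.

2πR = 2π·16.5 = 103.672558
per-turn = √(103.672558² + 27.5²) = √(10747.9992 + 756.25) = √11504.2492 = 107.257863
L = 4.75 × 107.257863 = 509.474850
V = π·3.25² × L = 33.183072 × 509.474850 = 16905.940823

L=509.475 V=16905.941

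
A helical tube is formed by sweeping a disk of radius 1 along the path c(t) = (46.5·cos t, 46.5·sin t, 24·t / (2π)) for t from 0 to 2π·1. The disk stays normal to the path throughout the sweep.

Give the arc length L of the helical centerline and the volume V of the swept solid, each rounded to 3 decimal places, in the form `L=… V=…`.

L=293.152 V=920.965

2πR = 2π·46.5 = 292.168117
per-turn = √(292.168117² + 24²) = √(85362.2085 + 576) = √85938.2085 = 293.152193
L = 1 × 293.152193 = 293.152193
V = π·1² × L = 3.141593 × 293.152193 = 920.964777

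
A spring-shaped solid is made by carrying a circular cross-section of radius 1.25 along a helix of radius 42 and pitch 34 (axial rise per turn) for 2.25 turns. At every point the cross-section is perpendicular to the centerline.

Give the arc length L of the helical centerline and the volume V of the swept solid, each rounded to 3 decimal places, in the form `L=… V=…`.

L=598.669 V=2938.709

2πR = 2π·42 = 263.893783
per-turn = √(263.893783² + 34²) = √(69639.9287 + 1156) = √70795.9287 = 266.075043
L = 2.25 × 266.075043 = 598.668847
V = π·1.25² × L = 4.908739 × 598.668847 = 2938.708833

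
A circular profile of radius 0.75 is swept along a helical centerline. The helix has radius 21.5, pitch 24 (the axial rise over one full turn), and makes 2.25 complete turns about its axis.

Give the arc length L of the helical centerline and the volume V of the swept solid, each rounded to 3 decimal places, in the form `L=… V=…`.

2πR = 2π·21.5 = 135.088484
per-turn = √(135.088484² + 24²) = √(18248.8985 + 576) = √18824.8985 = 137.203858
L = 2.25 × 137.203858 = 308.708680
V = π·0.75² × L = 1.767146 × 308.708680 = 545.533267

L=308.709 V=545.533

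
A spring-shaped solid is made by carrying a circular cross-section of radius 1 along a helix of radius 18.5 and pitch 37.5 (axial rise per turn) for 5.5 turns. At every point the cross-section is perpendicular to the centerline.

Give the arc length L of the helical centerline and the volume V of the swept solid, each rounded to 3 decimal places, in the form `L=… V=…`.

2πR = 2π·18.5 = 116.238928
per-turn = √(116.238928² + 37.5²) = √(13511.4884 + 1406.25) = √14917.7384 = 122.138194
L = 5.5 × 122.138194 = 671.760067
V = π·1² × L = 3.141593 × 671.760067 = 2110.396491

L=671.760 V=2110.396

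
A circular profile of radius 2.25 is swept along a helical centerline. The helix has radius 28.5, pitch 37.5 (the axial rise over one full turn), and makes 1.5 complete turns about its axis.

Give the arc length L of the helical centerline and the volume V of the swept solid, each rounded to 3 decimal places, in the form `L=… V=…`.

L=274.433 V=4364.664

2πR = 2π·28.5 = 179.070781
per-turn = √(179.070781² + 37.5²) = √(32066.3447 + 1406.25) = √33472.5947 = 182.955171
L = 1.5 × 182.955171 = 274.432757
V = π·2.25² × L = 15.904313 × 274.432757 = 4364.664411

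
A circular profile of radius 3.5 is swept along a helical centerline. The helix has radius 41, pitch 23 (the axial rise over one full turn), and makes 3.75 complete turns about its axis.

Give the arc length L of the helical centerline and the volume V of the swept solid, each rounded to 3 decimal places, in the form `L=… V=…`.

2πR = 2π·41 = 257.610598
per-turn = √(257.610598² + 23²) = √(66363.2200 + 529) = √66892.2200 = 258.635303
L = 3.75 × 258.635303 = 969.882387
V = π·3.5² × L = 38.484510 × 969.882387 = 37325.448409

L=969.882 V=37325.448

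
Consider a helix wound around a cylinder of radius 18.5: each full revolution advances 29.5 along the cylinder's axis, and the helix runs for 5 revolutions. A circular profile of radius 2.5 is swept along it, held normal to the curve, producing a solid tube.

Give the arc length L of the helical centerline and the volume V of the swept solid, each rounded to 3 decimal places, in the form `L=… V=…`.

L=599.619 V=11773.500

2πR = 2π·18.5 = 116.238928
per-turn = √(116.238928² + 29.5²) = √(13511.4884 + 870.25) = √14381.7384 = 119.923886
L = 5 × 119.923886 = 599.619430
V = π·2.5² × L = 19.634954 × 599.619430 = 11773.499973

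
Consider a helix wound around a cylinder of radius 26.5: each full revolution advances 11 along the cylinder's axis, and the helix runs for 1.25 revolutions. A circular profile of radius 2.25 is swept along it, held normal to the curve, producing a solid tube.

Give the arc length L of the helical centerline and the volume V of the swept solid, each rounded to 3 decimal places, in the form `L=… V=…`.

2πR = 2π·26.5 = 166.504411
per-turn = √(166.504411² + 11²) = √(27723.7188 + 121) = √27844.7188 = 166.867369
L = 1.25 × 166.867369 = 208.584211
V = π·2.25² × L = 15.904313 × 208.584211 = 3317.388538

L=208.584 V=3317.389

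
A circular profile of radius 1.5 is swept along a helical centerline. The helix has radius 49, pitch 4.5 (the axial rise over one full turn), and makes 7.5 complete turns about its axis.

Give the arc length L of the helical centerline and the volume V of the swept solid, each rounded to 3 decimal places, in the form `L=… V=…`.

2πR = 2π·49 = 307.876080
per-turn = √(307.876080² + 4.5²) = √(94787.6807 + 20.25) = √94807.9307 = 307.908965
L = 7.5 × 307.908965 = 2309.317237
V = π·1.5² × L = 7.068583 × 2309.317237 = 16323.601648

L=2309.317 V=16323.602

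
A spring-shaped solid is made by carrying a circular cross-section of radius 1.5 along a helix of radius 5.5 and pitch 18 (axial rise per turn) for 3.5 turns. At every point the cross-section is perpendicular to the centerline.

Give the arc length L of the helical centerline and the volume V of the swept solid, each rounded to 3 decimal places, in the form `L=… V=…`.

2πR = 2π·5.5 = 34.557519
per-turn = √(34.557519² + 18²) = √(1194.2221 + 324) = √1518.2221 = 38.964370
L = 3.5 × 38.964370 = 136.375295
V = π·1.5² × L = 7.068583 × 136.375295 = 963.980157

L=136.375 V=963.980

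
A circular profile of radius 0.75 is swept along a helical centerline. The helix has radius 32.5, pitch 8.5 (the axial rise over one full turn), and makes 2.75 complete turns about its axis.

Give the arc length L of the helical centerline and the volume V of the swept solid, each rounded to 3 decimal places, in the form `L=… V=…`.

2πR = 2π·32.5 = 204.203522
per-turn = √(204.203522² + 8.5²) = √(41699.0786 + 72.25) = √41771.3286 = 204.380353
L = 2.75 × 204.380353 = 562.045970
V = π·0.75² × L = 1.767146 × 562.045970 = 993.217213

L=562.046 V=993.217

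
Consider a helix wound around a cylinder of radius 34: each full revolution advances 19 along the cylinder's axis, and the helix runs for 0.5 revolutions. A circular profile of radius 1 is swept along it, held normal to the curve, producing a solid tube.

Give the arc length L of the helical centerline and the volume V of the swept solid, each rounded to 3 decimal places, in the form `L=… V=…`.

L=107.236 V=336.891

2πR = 2π·34 = 213.628300
per-turn = √(213.628300² + 19²) = √(45637.0508 + 361) = √45998.0508 = 214.471562
L = 0.5 × 214.471562 = 107.235781
V = π·1² × L = 3.141593 × 107.235781 = 336.891141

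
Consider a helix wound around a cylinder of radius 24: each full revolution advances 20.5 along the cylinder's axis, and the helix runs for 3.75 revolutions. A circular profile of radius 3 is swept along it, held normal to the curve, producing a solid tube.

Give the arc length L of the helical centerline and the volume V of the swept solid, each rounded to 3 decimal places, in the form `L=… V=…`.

2πR = 2π·24 = 150.796447
per-turn = √(150.796447² + 20.5²) = √(22739.5685 + 420.25) = √23159.8185 = 152.183503
L = 3.75 × 152.183503 = 570.688136
V = π·3² × L = 28.274334 × 570.688136 = 16135.826891

L=570.688 V=16135.827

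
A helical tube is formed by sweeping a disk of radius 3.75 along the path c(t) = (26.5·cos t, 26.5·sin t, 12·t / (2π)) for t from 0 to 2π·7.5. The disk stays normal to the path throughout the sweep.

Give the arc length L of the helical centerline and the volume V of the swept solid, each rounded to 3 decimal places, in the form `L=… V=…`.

2πR = 2π·26.5 = 166.504411
per-turn = √(166.504411² + 12²) = √(27723.7188 + 144) = √27867.7188 = 166.936272
L = 7.5 × 166.936272 = 1252.022037
V = π·3.75² × L = 44.178647 × 1252.022037 = 55312.639209

L=1252.022 V=55312.639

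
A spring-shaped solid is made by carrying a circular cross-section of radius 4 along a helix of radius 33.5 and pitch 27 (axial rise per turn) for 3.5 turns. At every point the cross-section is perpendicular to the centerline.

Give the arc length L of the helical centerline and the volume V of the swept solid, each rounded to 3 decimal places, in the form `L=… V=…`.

2πR = 2π·33.5 = 210.486708
per-turn = √(210.486708² + 27²) = √(44304.6542 + 729) = √45033.6542 = 212.211343
L = 3.5 × 212.211343 = 742.739701
V = π·4² × L = 50.265482 × 742.739701 = 37334.169410

L=742.740 V=37334.169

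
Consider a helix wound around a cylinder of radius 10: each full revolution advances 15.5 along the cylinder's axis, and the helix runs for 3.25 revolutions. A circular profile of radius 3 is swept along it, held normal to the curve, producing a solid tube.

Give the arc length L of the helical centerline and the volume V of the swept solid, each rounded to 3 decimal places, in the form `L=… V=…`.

L=210.325 V=5946.807

2πR = 2π·10 = 62.831853
per-turn = √(62.831853² + 15.5²) = √(3947.8418 + 240.25) = √4188.0918 = 64.715468
L = 3.25 × 64.715468 = 210.325270
V = π·3² × L = 28.274334 × 210.325270 = 5946.806909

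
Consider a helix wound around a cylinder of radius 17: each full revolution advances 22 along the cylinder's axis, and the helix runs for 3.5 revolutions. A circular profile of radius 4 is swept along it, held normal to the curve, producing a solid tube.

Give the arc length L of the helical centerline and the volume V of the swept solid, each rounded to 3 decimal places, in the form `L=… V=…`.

L=381.697 V=19186.175

2πR = 2π·17 = 106.814150
per-turn = √(106.814150² + 22²) = √(11409.2627 + 484) = √11893.2627 = 109.056236
L = 3.5 × 109.056236 = 381.696827
V = π·4² × L = 50.265482 × 381.696827 = 19186.175174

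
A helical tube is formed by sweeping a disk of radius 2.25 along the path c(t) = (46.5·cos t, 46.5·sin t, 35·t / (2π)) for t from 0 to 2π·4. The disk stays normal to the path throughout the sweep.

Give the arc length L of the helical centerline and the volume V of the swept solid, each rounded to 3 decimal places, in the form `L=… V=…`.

L=1177.028 V=18719.824

2πR = 2π·46.5 = 292.168117
per-turn = √(292.168117² + 35²) = √(85362.2085 + 1225) = √86587.2085 = 294.257045
L = 4 × 294.257045 = 1177.028180
V = π·2.25² × L = 15.904313 × 1177.028180 = 18719.824352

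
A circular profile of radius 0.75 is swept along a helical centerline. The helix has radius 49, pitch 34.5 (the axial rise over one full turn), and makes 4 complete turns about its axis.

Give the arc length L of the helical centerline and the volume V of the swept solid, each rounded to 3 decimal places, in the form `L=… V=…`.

L=1239.212 V=2189.869

2πR = 2π·49 = 307.876080
per-turn = √(307.876080² + 34.5²) = √(94787.6807 + 1190.25) = √95977.9307 = 309.803051
L = 4 × 309.803051 = 1239.212206
V = π·0.75² × L = 1.767146 × 1239.212206 = 2189.868728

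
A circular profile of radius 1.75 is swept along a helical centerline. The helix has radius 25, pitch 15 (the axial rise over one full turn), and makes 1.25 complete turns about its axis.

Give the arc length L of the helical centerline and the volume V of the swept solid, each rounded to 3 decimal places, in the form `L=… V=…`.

2πR = 2π·25 = 157.079633
per-turn = √(157.079633² + 15²) = √(24674.0110 + 225) = √24899.0110 = 157.794205
L = 1.25 × 157.794205 = 197.242756
V = π·1.75² × L = 9.621128 × 197.242756 = 1897.697702

L=197.243 V=1897.698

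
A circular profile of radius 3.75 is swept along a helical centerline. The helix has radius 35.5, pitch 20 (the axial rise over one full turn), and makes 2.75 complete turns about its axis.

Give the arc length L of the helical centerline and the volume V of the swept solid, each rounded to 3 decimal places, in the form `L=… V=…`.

L=615.857 V=27207.720

2πR = 2π·35.5 = 223.053078
per-turn = √(223.053078² + 20²) = √(49752.6758 + 400) = √50152.6758 = 223.947931
L = 2.75 × 223.947931 = 615.856810
V = π·3.75² × L = 44.178647 × 615.856810 = 27207.720429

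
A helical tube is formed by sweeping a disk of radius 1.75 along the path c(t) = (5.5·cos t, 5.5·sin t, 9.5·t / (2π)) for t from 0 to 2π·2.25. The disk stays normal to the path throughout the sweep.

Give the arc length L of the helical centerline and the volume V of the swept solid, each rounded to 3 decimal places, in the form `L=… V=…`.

L=80.639 V=775.838

2πR = 2π·5.5 = 34.557519
per-turn = √(34.557519² + 9.5²) = √(1194.2221 + 90.25) = √1284.4721 = 35.839533
L = 2.25 × 35.839533 = 80.638949
V = π·1.75² × L = 9.621128 × 80.638949 = 775.837614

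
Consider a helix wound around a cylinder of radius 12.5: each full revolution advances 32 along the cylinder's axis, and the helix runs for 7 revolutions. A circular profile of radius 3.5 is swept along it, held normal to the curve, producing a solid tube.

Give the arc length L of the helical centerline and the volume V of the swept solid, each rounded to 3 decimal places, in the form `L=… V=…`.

L=593.660 V=22846.728

2πR = 2π·12.5 = 78.539816
per-turn = √(78.539816² + 32²) = √(6168.5028 + 1024) = √7192.5028 = 84.808624
L = 7 × 84.808624 = 593.660370
V = π·3.5² × L = 38.484510 × 593.660370 = 22846.728446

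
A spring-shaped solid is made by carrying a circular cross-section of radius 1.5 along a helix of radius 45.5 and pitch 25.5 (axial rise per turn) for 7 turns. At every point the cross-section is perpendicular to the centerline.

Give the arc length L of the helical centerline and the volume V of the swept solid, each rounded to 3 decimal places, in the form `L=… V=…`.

L=2009.140 V=14201.771

2πR = 2π·45.5 = 285.884931
per-turn = √(285.884931² + 25.5²) = √(81730.1940 + 650.25) = √82380.4440 = 287.019937
L = 7 × 287.019937 = 2009.139557
V = π·1.5² × L = 7.068583 × 2009.139557 = 14201.770660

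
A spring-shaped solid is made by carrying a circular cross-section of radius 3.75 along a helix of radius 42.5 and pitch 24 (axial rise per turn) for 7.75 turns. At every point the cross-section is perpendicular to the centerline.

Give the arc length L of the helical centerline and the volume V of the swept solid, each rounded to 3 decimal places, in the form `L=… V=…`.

2πR = 2π·42.5 = 267.035376
per-turn = √(267.035376² + 24²) = √(71307.8918 + 576) = √71883.8918 = 268.111715
L = 7.75 × 268.111715 = 2077.865792
V = π·3.75² × L = 44.178647 × 2077.865792 = 91797.298713

L=2077.866 V=91797.299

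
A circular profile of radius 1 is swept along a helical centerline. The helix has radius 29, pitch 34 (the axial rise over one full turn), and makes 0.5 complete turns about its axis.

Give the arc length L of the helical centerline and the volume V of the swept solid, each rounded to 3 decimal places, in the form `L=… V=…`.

2πR = 2π·29 = 182.212374
per-turn = √(182.212374² + 34²) = √(33201.3492 + 1156) = √34357.3492 = 185.357355
L = 0.5 × 185.357355 = 92.678678
V = π·1² × L = 3.141593 × 92.678678 = 291.158653

L=92.679 V=291.159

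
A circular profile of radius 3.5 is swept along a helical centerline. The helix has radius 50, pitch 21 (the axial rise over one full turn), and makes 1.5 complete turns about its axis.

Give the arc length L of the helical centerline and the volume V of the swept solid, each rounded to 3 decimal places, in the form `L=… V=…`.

2πR = 2π·50 = 314.159265
per-turn = √(314.159265² + 21²) = √(98696.0440 + 441) = √99137.0440 = 314.860356
L = 1.5 × 314.860356 = 472.290535
V = π·3.5² × L = 38.484510 × 472.290535 = 18175.869803

L=472.291 V=18175.870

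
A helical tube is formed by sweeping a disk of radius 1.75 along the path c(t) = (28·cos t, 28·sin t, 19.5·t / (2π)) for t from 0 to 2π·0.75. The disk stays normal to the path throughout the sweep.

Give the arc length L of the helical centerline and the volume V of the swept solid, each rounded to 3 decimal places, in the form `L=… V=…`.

2πR = 2π·28 = 175.929189
per-turn = √(175.929189² + 19.5²) = √(30951.0794 + 380.25) = √31331.3294 = 177.006580
L = 0.75 × 177.006580 = 132.754935
V = π·1.75² × L = 9.621128 × 132.754935 = 1277.252157

L=132.755 V=1277.252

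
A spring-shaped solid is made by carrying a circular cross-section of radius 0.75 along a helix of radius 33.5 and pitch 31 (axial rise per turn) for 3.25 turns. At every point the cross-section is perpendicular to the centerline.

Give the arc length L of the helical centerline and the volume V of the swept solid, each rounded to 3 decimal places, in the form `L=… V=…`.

L=691.461 V=1221.913

2πR = 2π·33.5 = 210.486708
per-turn = √(210.486708² + 31²) = √(44304.6542 + 961) = √45265.6542 = 212.757266
L = 3.25 × 212.757266 = 691.461114
V = π·0.75² × L = 1.767146 × 691.461114 = 1221.912650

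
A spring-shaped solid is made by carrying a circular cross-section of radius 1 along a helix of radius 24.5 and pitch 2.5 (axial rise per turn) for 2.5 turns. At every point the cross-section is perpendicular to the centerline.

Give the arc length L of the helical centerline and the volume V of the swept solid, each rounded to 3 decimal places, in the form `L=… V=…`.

L=384.896 V=1209.186

2πR = 2π·24.5 = 153.938040
per-turn = √(153.938040² + 2.5²) = √(23696.9202 + 6.25) = √23703.1702 = 153.958339
L = 2.5 × 153.958339 = 384.895848
V = π·1² × L = 3.141593 × 384.895848 = 1209.185967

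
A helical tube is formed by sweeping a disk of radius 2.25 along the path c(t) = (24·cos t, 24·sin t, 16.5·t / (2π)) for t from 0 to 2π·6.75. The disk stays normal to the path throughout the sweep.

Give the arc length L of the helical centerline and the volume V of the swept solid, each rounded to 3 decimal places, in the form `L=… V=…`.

2πR = 2π·24 = 150.796447
per-turn = √(150.796447² + 16.5²) = √(22739.5685 + 272.25) = √23011.8185 = 151.696468
L = 6.75 × 151.696468 = 1023.951162
V = π·2.25² × L = 15.904313 × 1023.951162 = 16285.239582

L=1023.951 V=16285.240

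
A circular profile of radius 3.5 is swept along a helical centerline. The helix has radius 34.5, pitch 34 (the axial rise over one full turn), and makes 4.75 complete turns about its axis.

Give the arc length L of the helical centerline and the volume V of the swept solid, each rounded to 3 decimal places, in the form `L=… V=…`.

L=1042.246 V=40110.309

2πR = 2π·34.5 = 216.769893
per-turn = √(216.769893² + 34²) = √(46989.1866 + 1156) = √48145.1866 = 219.420114
L = 4.75 × 219.420114 = 1042.245543
V = π·3.5² × L = 38.484510 × 1042.245543 = 40110.309023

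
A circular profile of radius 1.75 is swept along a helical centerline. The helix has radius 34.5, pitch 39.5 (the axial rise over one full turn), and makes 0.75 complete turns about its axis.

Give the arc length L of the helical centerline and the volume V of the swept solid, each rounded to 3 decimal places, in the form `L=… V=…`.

2πR = 2π·34.5 = 216.769893
per-turn = √(216.769893² + 39.5²) = √(46989.1866 + 1560.25) = √48549.4366 = 220.339367
L = 0.75 × 220.339367 = 165.254525
V = π·1.75² × L = 9.621128 × 165.254525 = 1589.934856

L=165.255 V=1589.935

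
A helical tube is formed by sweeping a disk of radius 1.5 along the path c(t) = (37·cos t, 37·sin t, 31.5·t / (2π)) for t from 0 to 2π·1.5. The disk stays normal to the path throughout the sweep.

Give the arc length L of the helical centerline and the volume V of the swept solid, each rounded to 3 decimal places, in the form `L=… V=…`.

L=351.903 V=2487.458

2πR = 2π·37 = 232.477856
per-turn = √(232.477856² + 31.5²) = √(54045.9537 + 992.25) = √55038.2037 = 234.602224
L = 1.5 × 234.602224 = 351.903337
V = π·1.5² × L = 7.068583 × 351.903337 = 2487.458108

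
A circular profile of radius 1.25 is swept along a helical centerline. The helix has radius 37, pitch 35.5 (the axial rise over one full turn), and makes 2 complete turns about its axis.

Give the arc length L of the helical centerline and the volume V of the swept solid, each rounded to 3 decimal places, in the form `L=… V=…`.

2πR = 2π·37 = 232.477856
per-turn = √(232.477856² + 35.5²) = √(54045.9537 + 1260.25) = √55306.2037 = 235.172710
L = 2 × 235.172710 = 470.345421
V = π·1.25² × L = 4.908739 × 470.345421 = 2308.802685

L=470.345 V=2308.803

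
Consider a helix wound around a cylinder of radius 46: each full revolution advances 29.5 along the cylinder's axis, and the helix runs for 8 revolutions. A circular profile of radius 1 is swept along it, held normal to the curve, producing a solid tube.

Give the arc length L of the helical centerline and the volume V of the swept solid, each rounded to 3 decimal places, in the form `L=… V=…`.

2πR = 2π·46 = 289.026524
per-turn = √(289.026524² + 29.5²) = √(83536.3317 + 870.25) = √84406.5817 = 290.528108
L = 8 × 290.528108 = 2324.224866
V = π·1² × L = 3.141593 × 2324.224866 = 7301.767763

L=2324.225 V=7301.768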